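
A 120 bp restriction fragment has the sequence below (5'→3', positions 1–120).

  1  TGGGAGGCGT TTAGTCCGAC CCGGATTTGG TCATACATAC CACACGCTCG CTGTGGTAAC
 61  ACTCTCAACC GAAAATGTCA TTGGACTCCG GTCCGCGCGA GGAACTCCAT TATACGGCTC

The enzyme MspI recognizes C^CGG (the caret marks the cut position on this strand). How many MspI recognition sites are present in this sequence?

2

CCGG occurs starting at positions 21, 88.
MspI cuts at 2 sites.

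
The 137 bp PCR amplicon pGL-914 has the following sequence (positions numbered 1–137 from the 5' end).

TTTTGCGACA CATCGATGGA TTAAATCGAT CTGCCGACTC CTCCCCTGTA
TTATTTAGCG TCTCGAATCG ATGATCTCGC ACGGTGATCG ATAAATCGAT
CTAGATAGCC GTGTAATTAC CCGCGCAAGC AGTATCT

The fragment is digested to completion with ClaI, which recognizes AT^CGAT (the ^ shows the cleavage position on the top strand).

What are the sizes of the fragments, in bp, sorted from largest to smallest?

ClaI sites (ATCGAT) start at positions 12, 25, 67, 87, 95.
ClaI cuts after base 2 of each site, so after positions 13, 26, 68, 88, 96.
Linear molecule, 5 cuts → 6 fragments:
  1–13 → 13 bp
  14–26 → 13 bp
  27–68 → 42 bp
  69–88 → 20 bp
  89–96 → 8 bp
  97–137 → 41 bp
Sorted largest to smallest: 42, 41, 20, 13, 13, 8 bp.

42, 41, 20, 13, 13, 8 bp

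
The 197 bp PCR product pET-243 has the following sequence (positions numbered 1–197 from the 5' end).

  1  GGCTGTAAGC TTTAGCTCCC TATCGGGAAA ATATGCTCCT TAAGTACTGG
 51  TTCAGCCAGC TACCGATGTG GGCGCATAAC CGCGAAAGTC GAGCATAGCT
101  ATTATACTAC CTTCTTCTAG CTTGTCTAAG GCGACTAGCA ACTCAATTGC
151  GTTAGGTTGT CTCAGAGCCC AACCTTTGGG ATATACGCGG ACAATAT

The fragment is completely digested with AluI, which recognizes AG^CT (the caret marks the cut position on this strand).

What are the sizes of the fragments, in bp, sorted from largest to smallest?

77, 44, 39, 22, 9, 6 bp

AluI sites (AGCT) start at positions 8, 14, 58, 97, 119.
AluI cuts after base 2 of each site, so after positions 9, 15, 59, 98, 120.
Linear molecule, 5 cuts → 6 fragments:
  1–9 → 9 bp
  10–15 → 6 bp
  16–59 → 44 bp
  60–98 → 39 bp
  99–120 → 22 bp
  121–197 → 77 bp
Sorted largest to smallest: 77, 44, 39, 22, 9, 6 bp.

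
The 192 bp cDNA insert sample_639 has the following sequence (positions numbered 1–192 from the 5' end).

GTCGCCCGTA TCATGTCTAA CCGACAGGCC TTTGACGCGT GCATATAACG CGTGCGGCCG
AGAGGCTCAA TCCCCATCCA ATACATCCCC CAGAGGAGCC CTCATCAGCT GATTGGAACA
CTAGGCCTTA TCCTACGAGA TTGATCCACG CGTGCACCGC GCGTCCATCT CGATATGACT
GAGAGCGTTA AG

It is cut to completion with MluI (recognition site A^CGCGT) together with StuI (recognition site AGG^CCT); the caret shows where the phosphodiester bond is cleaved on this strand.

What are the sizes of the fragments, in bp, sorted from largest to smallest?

MluI sites (ACGCGT) start at positions 35, 48, 148.
MluI cuts after the first base of each site, so after positions 35, 48, 148.
StuI sites (AGGCCT) start at positions 26, 123.
StuI cuts after base 3 of each site, so after positions 28, 125.
Combined cut positions: 28, 35, 48, 125, 148.
Linear molecule, 5 cuts → 6 fragments:
  1–28 → 28 bp
  29–35 → 7 bp
  36–48 → 13 bp
  49–125 → 77 bp
  126–148 → 23 bp
  149–192 → 44 bp
Sorted largest to smallest: 77, 44, 28, 23, 13, 7 bp.

77, 44, 28, 23, 13, 7 bp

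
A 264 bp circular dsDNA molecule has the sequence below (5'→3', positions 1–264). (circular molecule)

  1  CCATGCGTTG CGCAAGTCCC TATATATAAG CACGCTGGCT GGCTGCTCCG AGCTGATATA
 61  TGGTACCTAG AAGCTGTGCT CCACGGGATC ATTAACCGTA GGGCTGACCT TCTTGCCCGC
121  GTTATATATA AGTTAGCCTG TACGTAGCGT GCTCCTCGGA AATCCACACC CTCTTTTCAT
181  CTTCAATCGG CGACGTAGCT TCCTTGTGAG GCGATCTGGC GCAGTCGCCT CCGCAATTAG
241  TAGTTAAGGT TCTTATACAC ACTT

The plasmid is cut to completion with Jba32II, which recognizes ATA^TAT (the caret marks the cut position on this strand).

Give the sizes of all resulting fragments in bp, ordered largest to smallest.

162, 68, 34 bp

Jba32II sites (ATATAT) start at positions 22, 56, 124.
Jba32II cuts after base 3 of each site, so after positions 24, 58, 126.
Circular molecule, 3 cuts → 3 fragments:
  25–58 → 34 bp
  59–126 → 68 bp
  127–264 then 1–24 → 138 + 24 = 162 bp
Sorted largest to smallest: 162, 68, 34 bp.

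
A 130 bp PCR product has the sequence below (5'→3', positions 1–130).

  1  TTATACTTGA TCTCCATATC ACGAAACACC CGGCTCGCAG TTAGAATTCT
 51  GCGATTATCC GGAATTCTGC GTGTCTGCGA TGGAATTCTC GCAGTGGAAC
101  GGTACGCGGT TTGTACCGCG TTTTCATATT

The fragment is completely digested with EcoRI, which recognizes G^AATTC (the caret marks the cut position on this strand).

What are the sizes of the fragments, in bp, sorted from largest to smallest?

EcoRI sites (GAATTC) start at positions 44, 62, 83.
EcoRI cuts after the first base of each site, so after positions 44, 62, 83.
Linear molecule, 3 cuts → 4 fragments:
  1–44 → 44 bp
  45–62 → 18 bp
  63–83 → 21 bp
  84–130 → 47 bp
Sorted largest to smallest: 47, 44, 21, 18 bp.

47, 44, 21, 18 bp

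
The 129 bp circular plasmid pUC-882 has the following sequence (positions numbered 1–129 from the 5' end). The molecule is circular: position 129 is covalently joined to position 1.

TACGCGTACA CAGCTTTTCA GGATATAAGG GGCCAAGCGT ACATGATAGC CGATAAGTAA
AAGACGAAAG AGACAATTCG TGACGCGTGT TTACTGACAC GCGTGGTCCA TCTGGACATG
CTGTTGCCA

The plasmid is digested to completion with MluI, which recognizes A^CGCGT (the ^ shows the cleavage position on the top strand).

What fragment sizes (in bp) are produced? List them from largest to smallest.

81, 32, 16 bp

MluI sites (ACGCGT) start at positions 2, 83, 99.
MluI cuts after the first base of each site, so after positions 2, 83, 99.
Circular molecule, 3 cuts → 3 fragments:
  3–83 → 81 bp
  84–99 → 16 bp
  100–129 then 1–2 → 30 + 2 = 32 bp
Sorted largest to smallest: 81, 32, 16 bp.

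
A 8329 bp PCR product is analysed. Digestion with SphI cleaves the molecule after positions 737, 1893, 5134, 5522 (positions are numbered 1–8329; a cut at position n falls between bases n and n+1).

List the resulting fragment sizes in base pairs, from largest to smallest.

Linear molecule, 4 cuts → 5 fragments:
  737 − 0 = 737 bp
  1893 − 737 = 1156 bp
  5134 − 1893 = 3241 bp
  5522 − 5134 = 388 bp
  8329 − 5522 = 2807 bp
Sorted largest to smallest: 3241, 2807, 1156, 737, 388 bp.

3241, 2807, 1156, 737, 388 bp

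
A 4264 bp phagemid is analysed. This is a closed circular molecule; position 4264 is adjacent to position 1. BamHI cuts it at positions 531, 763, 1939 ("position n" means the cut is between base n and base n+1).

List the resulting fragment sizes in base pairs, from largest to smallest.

Circular molecule, 3 cuts → 3 fragments:
  763 − 531 = 232 bp
  1939 − 763 = 1176 bp
  wrap: 4264 − 1939 + 531 = 2856 bp
Sorted largest to smallest: 2856, 1176, 232 bp.

2856, 1176, 232 bp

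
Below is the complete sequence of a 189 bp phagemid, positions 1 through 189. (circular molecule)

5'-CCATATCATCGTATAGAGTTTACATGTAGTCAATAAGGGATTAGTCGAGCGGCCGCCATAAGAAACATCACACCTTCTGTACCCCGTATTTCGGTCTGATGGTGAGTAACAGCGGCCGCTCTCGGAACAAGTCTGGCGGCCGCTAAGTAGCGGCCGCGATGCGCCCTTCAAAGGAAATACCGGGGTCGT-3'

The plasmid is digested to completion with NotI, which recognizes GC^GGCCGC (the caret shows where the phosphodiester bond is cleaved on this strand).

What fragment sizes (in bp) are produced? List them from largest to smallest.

NotI sites (GCGGCCGC) start at positions 49, 112, 136, 150.
NotI cuts after base 2 of each site, so after positions 50, 113, 137, 151.
Circular molecule, 4 cuts → 4 fragments:
  51–113 → 63 bp
  114–137 → 24 bp
  138–151 → 14 bp
  152–189 then 1–50 → 38 + 50 = 88 bp
Sorted largest to smallest: 88, 63, 24, 14 bp.

88, 63, 24, 14 bp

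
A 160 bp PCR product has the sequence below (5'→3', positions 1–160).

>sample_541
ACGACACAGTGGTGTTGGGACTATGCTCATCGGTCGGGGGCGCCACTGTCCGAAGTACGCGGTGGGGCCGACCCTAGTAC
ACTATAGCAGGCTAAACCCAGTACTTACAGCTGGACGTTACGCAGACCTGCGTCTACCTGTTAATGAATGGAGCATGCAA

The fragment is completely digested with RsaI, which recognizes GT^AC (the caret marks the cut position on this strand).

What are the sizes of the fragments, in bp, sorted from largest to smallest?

58, 56, 24, 22 bp

RsaI sites (GTAC) start at positions 55, 77, 101.
RsaI cuts after base 2 of each site, so after positions 56, 78, 102.
Linear molecule, 3 cuts → 4 fragments:
  1–56 → 56 bp
  57–78 → 22 bp
  79–102 → 24 bp
  103–160 → 58 bp
Sorted largest to smallest: 58, 56, 24, 22 bp.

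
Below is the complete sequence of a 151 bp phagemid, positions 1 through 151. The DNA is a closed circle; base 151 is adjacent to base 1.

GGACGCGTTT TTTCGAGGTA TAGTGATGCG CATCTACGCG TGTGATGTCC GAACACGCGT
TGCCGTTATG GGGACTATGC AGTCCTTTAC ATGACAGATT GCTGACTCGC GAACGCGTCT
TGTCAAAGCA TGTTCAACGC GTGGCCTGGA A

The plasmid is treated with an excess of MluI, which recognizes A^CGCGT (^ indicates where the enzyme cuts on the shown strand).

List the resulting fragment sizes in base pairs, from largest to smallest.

58, 33, 24, 19, 17 bp

MluI sites (ACGCGT) start at positions 3, 36, 55, 113, 137.
MluI cuts after the first base of each site, so after positions 3, 36, 55, 113, 137.
Circular molecule, 5 cuts → 5 fragments:
  4–36 → 33 bp
  37–55 → 19 bp
  56–113 → 58 bp
  114–137 → 24 bp
  138–151 then 1–3 → 14 + 3 = 17 bp
Sorted largest to smallest: 58, 33, 24, 19, 17 bp.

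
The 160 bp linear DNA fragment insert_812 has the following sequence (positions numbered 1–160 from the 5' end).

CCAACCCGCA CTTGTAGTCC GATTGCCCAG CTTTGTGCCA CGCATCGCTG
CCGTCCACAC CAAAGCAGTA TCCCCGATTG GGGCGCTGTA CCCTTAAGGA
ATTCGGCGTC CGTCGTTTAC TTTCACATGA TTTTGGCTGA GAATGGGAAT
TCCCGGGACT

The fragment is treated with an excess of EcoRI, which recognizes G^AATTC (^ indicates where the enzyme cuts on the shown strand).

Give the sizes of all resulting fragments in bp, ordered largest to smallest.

99, 48, 13 bp

EcoRI sites (GAATTC) start at positions 99, 147.
EcoRI cuts after the first base of each site, so after positions 99, 147.
Linear molecule, 2 cuts → 3 fragments:
  1–99 → 99 bp
  100–147 → 48 bp
  148–160 → 13 bp
Sorted largest to smallest: 99, 48, 13 bp.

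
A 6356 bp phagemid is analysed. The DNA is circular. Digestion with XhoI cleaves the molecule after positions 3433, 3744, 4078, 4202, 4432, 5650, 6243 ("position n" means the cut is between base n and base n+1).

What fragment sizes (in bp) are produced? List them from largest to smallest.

Circular molecule, 7 cuts → 7 fragments:
  3744 − 3433 = 311 bp
  4078 − 3744 = 334 bp
  4202 − 4078 = 124 bp
  4432 − 4202 = 230 bp
  5650 − 4432 = 1218 bp
  6243 − 5650 = 593 bp
  wrap: 6356 − 6243 + 3433 = 3546 bp
Sorted largest to smallest: 3546, 1218, 593, 334, 311, 230, 124 bp.

3546, 1218, 593, 334, 311, 230, 124 bp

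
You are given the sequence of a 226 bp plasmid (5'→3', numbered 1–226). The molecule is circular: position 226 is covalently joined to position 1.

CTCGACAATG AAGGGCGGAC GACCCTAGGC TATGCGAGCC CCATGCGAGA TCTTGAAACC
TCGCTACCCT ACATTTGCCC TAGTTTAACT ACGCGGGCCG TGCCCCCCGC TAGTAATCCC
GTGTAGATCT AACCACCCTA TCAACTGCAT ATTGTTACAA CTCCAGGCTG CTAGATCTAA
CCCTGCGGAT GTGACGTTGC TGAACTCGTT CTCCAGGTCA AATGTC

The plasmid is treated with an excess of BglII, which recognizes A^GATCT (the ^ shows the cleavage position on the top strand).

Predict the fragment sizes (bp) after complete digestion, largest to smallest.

BglII sites (AGATCT) start at positions 48, 125, 173.
BglII cuts after the first base of each site, so after positions 48, 125, 173.
Circular molecule, 3 cuts → 3 fragments:
  49–125 → 77 bp
  126–173 → 48 bp
  174–226 then 1–48 → 53 + 48 = 101 bp
Sorted largest to smallest: 101, 77, 48 bp.

101, 77, 48 bp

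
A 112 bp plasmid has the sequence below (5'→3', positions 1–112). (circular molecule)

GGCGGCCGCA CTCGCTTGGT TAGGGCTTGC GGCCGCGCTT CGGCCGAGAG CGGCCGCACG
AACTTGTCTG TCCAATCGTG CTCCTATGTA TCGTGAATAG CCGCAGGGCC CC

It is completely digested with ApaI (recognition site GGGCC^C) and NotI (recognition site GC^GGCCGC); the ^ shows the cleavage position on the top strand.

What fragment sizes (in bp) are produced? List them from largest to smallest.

59, 27, 21, 5 bp

The ApaI site (GGGCCC) starts at position 106.
ApaI cuts after base 5 of each site (before the last base), so after position 110.
NotI sites (GCGGCCGC) start at positions 2, 29, 50.
NotI cuts after base 2 of each site, so after positions 3, 30, 51.
Combined cut positions: 3, 30, 51, 110.
Circular molecule, 4 cuts → 4 fragments:
  4–30 → 27 bp
  31–51 → 21 bp
  52–110 → 59 bp
  111–112 then 1–3 → 2 + 3 = 5 bp
Sorted largest to smallest: 59, 27, 21, 5 bp.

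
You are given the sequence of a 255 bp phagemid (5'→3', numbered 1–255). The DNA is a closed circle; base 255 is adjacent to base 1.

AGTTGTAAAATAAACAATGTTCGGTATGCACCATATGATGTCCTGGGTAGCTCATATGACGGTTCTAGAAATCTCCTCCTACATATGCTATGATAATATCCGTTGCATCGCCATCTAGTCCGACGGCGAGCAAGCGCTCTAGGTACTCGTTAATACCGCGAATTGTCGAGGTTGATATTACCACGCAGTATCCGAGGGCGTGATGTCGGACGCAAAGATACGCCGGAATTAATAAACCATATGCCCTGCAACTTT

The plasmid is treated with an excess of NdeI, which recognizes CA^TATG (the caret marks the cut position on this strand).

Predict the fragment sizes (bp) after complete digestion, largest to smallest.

NdeI sites (CATATG) start at positions 32, 53, 82, 238.
NdeI cuts after base 2 of each site, so after positions 33, 54, 83, 239.
Circular molecule, 4 cuts → 4 fragments:
  34–54 → 21 bp
  55–83 → 29 bp
  84–239 → 156 bp
  240–255 then 1–33 → 16 + 33 = 49 bp
Sorted largest to smallest: 156, 49, 29, 21 bp.

156, 49, 29, 21 bp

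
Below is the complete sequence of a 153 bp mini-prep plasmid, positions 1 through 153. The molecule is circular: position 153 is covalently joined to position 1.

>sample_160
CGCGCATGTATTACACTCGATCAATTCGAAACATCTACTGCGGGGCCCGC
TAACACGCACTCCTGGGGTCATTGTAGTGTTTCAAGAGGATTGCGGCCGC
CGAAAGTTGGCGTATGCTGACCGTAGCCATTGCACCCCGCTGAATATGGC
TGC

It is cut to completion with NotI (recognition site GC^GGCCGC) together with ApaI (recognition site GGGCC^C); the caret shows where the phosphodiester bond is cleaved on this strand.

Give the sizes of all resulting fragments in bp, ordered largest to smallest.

106, 47 bp

The NotI site (GCGGCCGC) starts at position 93.
NotI cuts after base 2 of each site, so after position 94.
The ApaI site (GGGCCC) starts at position 43.
ApaI cuts after base 5 of each site (before the last base), so after position 47.
Combined cut positions: 47, 94.
Circular molecule, 2 cuts → 2 fragments:
  48–94 → 47 bp
  95–153 then 1–47 → 59 + 47 = 106 bp
Sorted largest to smallest: 106, 47 bp.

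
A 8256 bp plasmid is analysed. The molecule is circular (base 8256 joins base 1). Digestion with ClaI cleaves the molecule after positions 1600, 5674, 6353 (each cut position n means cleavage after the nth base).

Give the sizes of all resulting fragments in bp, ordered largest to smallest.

Circular molecule, 3 cuts → 3 fragments:
  5674 − 1600 = 4074 bp
  6353 − 5674 = 679 bp
  wrap: 8256 − 6353 + 1600 = 3503 bp
Sorted largest to smallest: 4074, 3503, 679 bp.

4074, 3503, 679 bp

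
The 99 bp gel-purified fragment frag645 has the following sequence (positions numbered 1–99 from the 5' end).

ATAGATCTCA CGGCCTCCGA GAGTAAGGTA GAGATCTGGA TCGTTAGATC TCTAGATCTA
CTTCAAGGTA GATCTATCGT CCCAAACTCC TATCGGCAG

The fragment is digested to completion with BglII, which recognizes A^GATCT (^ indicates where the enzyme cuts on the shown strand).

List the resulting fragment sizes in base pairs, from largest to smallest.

BglII sites (AGATCT) start at positions 3, 32, 46, 54, 70.
BglII cuts after the first base of each site, so after positions 3, 32, 46, 54, 70.
Linear molecule, 5 cuts → 6 fragments:
  1–3 → 3 bp
  4–32 → 29 bp
  33–46 → 14 bp
  47–54 → 8 bp
  55–70 → 16 bp
  71–99 → 29 bp
Sorted largest to smallest: 29, 29, 16, 14, 8, 3 bp.

29, 29, 16, 14, 8, 3 bp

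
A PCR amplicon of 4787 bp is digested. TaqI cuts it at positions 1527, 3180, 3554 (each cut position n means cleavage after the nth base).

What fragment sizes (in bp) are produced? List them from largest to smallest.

1653, 1527, 1233, 374 bp

Linear molecule, 3 cuts → 4 fragments:
  1527 − 0 = 1527 bp
  3180 − 1527 = 1653 bp
  3554 − 3180 = 374 bp
  4787 − 3554 = 1233 bp
Sorted largest to smallest: 1653, 1527, 1233, 374 bp.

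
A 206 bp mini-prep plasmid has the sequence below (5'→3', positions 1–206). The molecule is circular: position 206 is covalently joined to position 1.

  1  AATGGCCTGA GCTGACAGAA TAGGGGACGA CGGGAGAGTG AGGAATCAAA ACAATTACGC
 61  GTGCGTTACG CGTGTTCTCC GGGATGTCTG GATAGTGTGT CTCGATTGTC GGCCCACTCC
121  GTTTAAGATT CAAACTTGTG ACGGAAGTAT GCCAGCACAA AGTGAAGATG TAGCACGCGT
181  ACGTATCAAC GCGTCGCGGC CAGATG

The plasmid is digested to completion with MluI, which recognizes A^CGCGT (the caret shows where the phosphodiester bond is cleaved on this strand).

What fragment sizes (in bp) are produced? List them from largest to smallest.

MluI sites (ACGCGT) start at positions 57, 68, 175, 189.
MluI cuts after the first base of each site, so after positions 57, 68, 175, 189.
Circular molecule, 4 cuts → 4 fragments:
  58–68 → 11 bp
  69–175 → 107 bp
  176–189 → 14 bp
  190–206 then 1–57 → 17 + 57 = 74 bp
Sorted largest to smallest: 107, 74, 14, 11 bp.

107, 74, 14, 11 bp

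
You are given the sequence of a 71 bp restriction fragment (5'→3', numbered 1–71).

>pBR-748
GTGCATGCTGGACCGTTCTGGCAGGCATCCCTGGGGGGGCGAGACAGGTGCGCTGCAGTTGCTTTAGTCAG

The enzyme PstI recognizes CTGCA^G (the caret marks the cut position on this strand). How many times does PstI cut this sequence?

CTGCAG occurs starting at position 53.
PstI cuts at 1 site.

1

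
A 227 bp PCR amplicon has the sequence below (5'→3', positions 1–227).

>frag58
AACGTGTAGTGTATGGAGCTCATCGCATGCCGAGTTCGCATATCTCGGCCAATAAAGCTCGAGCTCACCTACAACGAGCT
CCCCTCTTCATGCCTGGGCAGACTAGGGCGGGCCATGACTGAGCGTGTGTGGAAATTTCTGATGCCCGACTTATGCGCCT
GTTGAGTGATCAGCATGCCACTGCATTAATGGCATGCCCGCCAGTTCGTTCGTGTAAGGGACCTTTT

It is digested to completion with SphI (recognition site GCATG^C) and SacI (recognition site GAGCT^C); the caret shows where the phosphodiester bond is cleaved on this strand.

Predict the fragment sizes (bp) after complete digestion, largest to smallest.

SphI sites (GCATGC) start at positions 25, 173, 192.
SphI cuts after base 5 of each site (before the last base), so after positions 29, 177, 196.
SacI sites (GAGCTC) start at positions 16, 61, 76.
SacI cuts after base 5 of each site (before the last base), so after positions 20, 65, 80.
Combined cut positions: 20, 29, 65, 80, 177, 196.
Linear molecule, 6 cuts → 7 fragments:
  1–20 → 20 bp
  21–29 → 9 bp
  30–65 → 36 bp
  66–80 → 15 bp
  81–177 → 97 bp
  178–196 → 19 bp
  197–227 → 31 bp
Sorted largest to smallest: 97, 36, 31, 20, 19, 15, 9 bp.

97, 36, 31, 20, 19, 15, 9 bp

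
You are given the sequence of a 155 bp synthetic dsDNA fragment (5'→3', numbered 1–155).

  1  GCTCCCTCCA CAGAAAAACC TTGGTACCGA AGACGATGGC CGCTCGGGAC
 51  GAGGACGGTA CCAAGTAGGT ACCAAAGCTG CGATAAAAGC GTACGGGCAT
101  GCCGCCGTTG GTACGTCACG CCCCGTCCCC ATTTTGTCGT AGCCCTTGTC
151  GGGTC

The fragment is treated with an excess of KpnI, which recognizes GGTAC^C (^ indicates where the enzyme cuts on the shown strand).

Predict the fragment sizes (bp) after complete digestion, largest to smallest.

83, 34, 27, 11 bp

KpnI sites (GGTACC) start at positions 23, 57, 68.
KpnI cuts after base 5 of each site (before the last base), so after positions 27, 61, 72.
Linear molecule, 3 cuts → 4 fragments:
  1–27 → 27 bp
  28–61 → 34 bp
  62–72 → 11 bp
  73–155 → 83 bp
Sorted largest to smallest: 83, 34, 27, 11 bp.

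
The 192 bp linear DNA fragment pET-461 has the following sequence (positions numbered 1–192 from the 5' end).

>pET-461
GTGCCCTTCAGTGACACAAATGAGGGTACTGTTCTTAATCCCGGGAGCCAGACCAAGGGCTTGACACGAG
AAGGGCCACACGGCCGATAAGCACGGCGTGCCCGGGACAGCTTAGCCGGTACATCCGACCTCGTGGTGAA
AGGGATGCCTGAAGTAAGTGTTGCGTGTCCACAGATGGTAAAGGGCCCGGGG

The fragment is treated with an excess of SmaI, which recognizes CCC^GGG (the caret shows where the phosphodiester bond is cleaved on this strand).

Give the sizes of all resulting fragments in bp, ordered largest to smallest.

SmaI sites (CCCGGG) start at positions 40, 101, 186.
SmaI cuts after base 3 of each site, so after positions 42, 103, 188.
Linear molecule, 3 cuts → 4 fragments:
  1–42 → 42 bp
  43–103 → 61 bp
  104–188 → 85 bp
  189–192 → 4 bp
Sorted largest to smallest: 85, 61, 42, 4 bp.

85, 61, 42, 4 bp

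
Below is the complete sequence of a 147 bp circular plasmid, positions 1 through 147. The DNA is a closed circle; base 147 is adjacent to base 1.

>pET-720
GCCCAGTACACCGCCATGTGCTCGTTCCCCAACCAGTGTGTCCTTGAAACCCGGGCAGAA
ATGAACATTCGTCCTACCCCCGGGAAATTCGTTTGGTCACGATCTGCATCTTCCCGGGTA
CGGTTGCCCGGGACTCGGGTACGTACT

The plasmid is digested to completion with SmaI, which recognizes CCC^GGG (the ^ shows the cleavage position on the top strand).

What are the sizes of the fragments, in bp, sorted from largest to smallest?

70, 34, 29, 14 bp

SmaI sites (CCCGGG) start at positions 50, 79, 113, 127.
SmaI cuts after base 3 of each site, so after positions 52, 81, 115, 129.
Circular molecule, 4 cuts → 4 fragments:
  53–81 → 29 bp
  82–115 → 34 bp
  116–129 → 14 bp
  130–147 then 1–52 → 18 + 52 = 70 bp
Sorted largest to smallest: 70, 34, 29, 14 bp.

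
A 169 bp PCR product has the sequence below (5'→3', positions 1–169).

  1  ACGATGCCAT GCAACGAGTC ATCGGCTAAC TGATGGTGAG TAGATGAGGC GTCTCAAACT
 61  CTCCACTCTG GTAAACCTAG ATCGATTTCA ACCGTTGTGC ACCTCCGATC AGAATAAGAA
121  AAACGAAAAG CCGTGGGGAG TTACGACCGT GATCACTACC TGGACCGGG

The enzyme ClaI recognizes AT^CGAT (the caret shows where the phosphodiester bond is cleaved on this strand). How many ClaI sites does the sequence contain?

ATCGAT occurs starting at position 81.
ClaI cuts at 1 site.

1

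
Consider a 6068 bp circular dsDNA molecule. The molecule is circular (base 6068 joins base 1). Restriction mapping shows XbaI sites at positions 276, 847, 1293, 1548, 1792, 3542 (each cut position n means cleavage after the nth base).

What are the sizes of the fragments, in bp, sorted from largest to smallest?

Circular molecule, 6 cuts → 6 fragments:
  847 − 276 = 571 bp
  1293 − 847 = 446 bp
  1548 − 1293 = 255 bp
  1792 − 1548 = 244 bp
  3542 − 1792 = 1750 bp
  wrap: 6068 − 3542 + 276 = 2802 bp
Sorted largest to smallest: 2802, 1750, 571, 446, 255, 244 bp.

2802, 1750, 571, 446, 255, 244 bp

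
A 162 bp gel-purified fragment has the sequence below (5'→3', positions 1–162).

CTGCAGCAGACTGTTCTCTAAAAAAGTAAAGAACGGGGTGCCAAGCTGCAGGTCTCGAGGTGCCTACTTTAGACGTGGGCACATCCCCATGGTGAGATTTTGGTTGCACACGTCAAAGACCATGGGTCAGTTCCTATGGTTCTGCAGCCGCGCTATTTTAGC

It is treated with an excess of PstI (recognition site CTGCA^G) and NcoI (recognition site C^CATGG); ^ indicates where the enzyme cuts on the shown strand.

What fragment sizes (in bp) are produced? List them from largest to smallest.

PstI sites (CTGCAG) start at positions 1, 46, 142.
PstI cuts after base 5 of each site (before the last base), so after positions 5, 50, 146.
NcoI sites (CCATGG) start at positions 87, 120.
NcoI cuts after the first base of each site, so after positions 87, 120.
Combined cut positions: 5, 50, 87, 120, 146.
Linear molecule, 5 cuts → 6 fragments:
  1–5 → 5 bp
  6–50 → 45 bp
  51–87 → 37 bp
  88–120 → 33 bp
  121–146 → 26 bp
  147–162 → 16 bp
Sorted largest to smallest: 45, 37, 33, 26, 16, 5 bp.

45, 37, 33, 26, 16, 5 bp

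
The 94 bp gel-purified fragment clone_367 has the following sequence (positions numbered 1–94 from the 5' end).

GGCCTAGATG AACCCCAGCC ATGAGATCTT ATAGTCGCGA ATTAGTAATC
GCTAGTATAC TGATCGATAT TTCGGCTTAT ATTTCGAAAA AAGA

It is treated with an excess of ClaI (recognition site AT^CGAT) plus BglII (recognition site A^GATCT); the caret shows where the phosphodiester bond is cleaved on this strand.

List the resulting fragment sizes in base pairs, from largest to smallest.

40, 30, 24 bp

The ClaI site (ATCGAT) starts at position 63.
ClaI cuts after base 2 of each site, so after position 64.
The BglII site (AGATCT) starts at position 24.
BglII cuts after the first base of each site, so after position 24.
Combined cut positions: 24, 64.
Linear molecule, 2 cuts → 3 fragments:
  1–24 → 24 bp
  25–64 → 40 bp
  65–94 → 30 bp
Sorted largest to smallest: 40, 30, 24 bp.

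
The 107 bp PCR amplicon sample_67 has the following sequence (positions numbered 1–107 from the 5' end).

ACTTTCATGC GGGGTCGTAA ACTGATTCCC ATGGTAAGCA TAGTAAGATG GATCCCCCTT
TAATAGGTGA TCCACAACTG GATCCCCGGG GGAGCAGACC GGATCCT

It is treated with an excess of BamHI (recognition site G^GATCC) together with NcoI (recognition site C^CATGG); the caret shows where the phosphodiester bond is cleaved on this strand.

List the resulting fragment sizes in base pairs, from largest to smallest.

BamHI sites (GGATCC) start at positions 50, 80, 101.
BamHI cuts after the first base of each site, so after positions 50, 80, 101.
The NcoI site (CCATGG) starts at position 29.
NcoI cuts after the first base of each site, so after position 29.
Combined cut positions: 29, 50, 80, 101.
Linear molecule, 4 cuts → 5 fragments:
  1–29 → 29 bp
  30–50 → 21 bp
  51–80 → 30 bp
  81–101 → 21 bp
  102–107 → 6 bp
Sorted largest to smallest: 30, 29, 21, 21, 6 bp.

30, 29, 21, 21, 6 bp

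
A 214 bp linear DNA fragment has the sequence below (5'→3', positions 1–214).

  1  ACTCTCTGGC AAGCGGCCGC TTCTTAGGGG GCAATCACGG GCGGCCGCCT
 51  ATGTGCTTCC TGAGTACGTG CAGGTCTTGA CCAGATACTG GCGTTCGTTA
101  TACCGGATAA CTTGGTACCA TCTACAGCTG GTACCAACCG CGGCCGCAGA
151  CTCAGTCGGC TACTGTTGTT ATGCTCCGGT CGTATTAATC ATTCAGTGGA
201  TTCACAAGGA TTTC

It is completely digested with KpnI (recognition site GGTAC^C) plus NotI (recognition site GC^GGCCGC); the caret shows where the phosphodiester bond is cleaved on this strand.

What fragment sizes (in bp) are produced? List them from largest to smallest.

76, 73, 28, 16, 14, 7 bp

KpnI sites (GGTACC) start at positions 114, 130.
KpnI cuts after base 5 of each site (before the last base), so after positions 118, 134.
NotI sites (GCGGCCGC) start at positions 13, 41, 140.
NotI cuts after base 2 of each site, so after positions 14, 42, 141.
Combined cut positions: 14, 42, 118, 134, 141.
Linear molecule, 5 cuts → 6 fragments:
  1–14 → 14 bp
  15–42 → 28 bp
  43–118 → 76 bp
  119–134 → 16 bp
  135–141 → 7 bp
  142–214 → 73 bp
Sorted largest to smallest: 76, 73, 28, 16, 14, 7 bp.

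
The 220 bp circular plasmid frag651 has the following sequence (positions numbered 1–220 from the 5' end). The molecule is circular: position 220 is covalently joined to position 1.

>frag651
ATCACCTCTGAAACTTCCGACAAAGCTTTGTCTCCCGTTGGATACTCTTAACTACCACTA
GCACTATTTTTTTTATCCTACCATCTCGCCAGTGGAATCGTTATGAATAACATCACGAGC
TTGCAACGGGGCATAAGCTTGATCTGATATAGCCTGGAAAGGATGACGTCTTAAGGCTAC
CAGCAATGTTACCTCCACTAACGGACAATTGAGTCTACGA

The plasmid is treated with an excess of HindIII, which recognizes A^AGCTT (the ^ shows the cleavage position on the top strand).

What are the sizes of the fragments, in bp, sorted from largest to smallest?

HindIII sites (AAGCTT) start at positions 23, 135.
HindIII cuts after the first base of each site, so after positions 23, 135.
Circular molecule, 2 cuts → 2 fragments:
  24–135 → 112 bp
  136–220 then 1–23 → 85 + 23 = 108 bp
Sorted largest to smallest: 112, 108 bp.

112, 108 bp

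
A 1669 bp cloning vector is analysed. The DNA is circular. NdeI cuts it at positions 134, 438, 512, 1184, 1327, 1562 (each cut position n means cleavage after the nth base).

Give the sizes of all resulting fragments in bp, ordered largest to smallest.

Circular molecule, 6 cuts → 6 fragments:
  438 − 134 = 304 bp
  512 − 438 = 74 bp
  1184 − 512 = 672 bp
  1327 − 1184 = 143 bp
  1562 − 1327 = 235 bp
  wrap: 1669 − 1562 + 134 = 241 bp
Sorted largest to smallest: 672, 304, 241, 235, 143, 74 bp.

672, 304, 241, 235, 143, 74 bp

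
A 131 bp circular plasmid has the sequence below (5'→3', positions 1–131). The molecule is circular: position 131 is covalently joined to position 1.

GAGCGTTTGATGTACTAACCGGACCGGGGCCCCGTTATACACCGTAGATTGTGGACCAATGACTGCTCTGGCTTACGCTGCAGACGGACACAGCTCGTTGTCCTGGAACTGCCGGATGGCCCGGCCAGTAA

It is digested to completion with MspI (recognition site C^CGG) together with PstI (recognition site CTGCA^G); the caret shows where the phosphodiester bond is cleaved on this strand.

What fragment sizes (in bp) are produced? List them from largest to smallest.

MspI sites (CCGG) start at positions 19, 24, 112, 121.
MspI cuts after the first base of each site, so after positions 19, 24, 112, 121.
The PstI site (CTGCAG) starts at position 78.
PstI cuts after base 5 of each site (before the last base), so after position 82.
Combined cut positions: 19, 24, 82, 112, 121.
Circular molecule, 5 cuts → 5 fragments:
  20–24 → 5 bp
  25–82 → 58 bp
  83–112 → 30 bp
  113–121 → 9 bp
  122–131 then 1–19 → 10 + 19 = 29 bp
Sorted largest to smallest: 58, 30, 29, 9, 5 bp.

58, 30, 29, 9, 5 bp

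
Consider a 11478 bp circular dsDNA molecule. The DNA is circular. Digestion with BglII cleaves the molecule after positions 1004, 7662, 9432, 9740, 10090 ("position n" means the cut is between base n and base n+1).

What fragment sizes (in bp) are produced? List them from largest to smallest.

Circular molecule, 5 cuts → 5 fragments:
  7662 − 1004 = 6658 bp
  9432 − 7662 = 1770 bp
  9740 − 9432 = 308 bp
  10090 − 9740 = 350 bp
  wrap: 11478 − 10090 + 1004 = 2392 bp
Sorted largest to smallest: 6658, 2392, 1770, 350, 308 bp.

6658, 2392, 1770, 350, 308 bp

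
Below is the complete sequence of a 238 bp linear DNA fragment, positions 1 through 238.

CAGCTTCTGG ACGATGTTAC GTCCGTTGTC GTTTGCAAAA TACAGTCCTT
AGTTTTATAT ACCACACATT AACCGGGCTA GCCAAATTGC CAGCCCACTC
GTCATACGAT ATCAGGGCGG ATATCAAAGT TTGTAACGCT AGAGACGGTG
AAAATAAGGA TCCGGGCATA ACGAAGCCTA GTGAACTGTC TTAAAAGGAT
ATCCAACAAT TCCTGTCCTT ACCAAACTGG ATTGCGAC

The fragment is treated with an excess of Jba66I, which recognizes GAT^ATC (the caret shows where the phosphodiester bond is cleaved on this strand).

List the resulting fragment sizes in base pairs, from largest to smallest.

110, 78, 38, 12 bp

Jba66I sites (GATATC) start at positions 108, 120, 198.
Jba66I cuts after base 3 of each site, so after positions 110, 122, 200.
Linear molecule, 3 cuts → 4 fragments:
  1–110 → 110 bp
  111–122 → 12 bp
  123–200 → 78 bp
  201–238 → 38 bp
Sorted largest to smallest: 110, 78, 38, 12 bp.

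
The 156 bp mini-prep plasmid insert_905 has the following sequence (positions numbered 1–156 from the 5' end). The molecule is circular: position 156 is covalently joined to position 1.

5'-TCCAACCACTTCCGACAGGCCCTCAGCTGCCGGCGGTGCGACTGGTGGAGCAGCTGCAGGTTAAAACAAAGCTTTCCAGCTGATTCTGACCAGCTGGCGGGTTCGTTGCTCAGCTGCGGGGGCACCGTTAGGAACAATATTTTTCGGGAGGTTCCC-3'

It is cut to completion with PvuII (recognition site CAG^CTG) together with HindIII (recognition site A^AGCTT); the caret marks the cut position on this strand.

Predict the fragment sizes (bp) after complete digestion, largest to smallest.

69, 27, 20, 16, 14, 10 bp

PvuII sites (CAGCTG) start at positions 24, 51, 77, 91, 111.
PvuII cuts after base 3 of each site, so after positions 26, 53, 79, 93, 113.
The HindIII site (AAGCTT) starts at position 69.
HindIII cuts after the first base of each site, so after position 69.
Combined cut positions: 26, 53, 69, 79, 93, 113.
Circular molecule, 6 cuts → 6 fragments:
  27–53 → 27 bp
  54–69 → 16 bp
  70–79 → 10 bp
  80–93 → 14 bp
  94–113 → 20 bp
  114–156 then 1–26 → 43 + 26 = 69 bp
Sorted largest to smallest: 69, 27, 20, 16, 14, 10 bp.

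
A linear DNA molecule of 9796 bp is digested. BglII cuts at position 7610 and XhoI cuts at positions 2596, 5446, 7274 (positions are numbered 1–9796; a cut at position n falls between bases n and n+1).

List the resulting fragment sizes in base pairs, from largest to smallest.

2850, 2596, 2186, 1828, 336 bp

Combined cut positions (sorted): 2596, 5446, 7274, 7610.
Linear molecule, 4 cuts → 5 fragments:
  2596 − 0 = 2596 bp
  5446 − 2596 = 2850 bp
  7274 − 5446 = 1828 bp
  7610 − 7274 = 336 bp
  9796 − 7610 = 2186 bp
Sorted largest to smallest: 2850, 2596, 2186, 1828, 336 bp.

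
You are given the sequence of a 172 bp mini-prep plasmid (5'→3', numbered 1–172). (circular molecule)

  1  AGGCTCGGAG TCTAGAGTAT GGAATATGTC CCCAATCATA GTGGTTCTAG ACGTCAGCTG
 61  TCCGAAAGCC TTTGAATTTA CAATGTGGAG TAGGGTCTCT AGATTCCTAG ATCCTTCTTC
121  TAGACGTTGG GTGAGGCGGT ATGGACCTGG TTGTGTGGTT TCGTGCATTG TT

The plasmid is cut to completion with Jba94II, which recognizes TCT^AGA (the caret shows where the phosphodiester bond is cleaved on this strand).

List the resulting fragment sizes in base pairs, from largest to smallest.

Jba94II sites (TCTAGA) start at positions 11, 46, 98, 119.
Jba94II cuts after base 3 of each site, so after positions 13, 48, 100, 121.
Circular molecule, 4 cuts → 4 fragments:
  14–48 → 35 bp
  49–100 → 52 bp
  101–121 → 21 bp
  122–172 then 1–13 → 51 + 13 = 64 bp
Sorted largest to smallest: 64, 52, 35, 21 bp.

64, 52, 35, 21 bp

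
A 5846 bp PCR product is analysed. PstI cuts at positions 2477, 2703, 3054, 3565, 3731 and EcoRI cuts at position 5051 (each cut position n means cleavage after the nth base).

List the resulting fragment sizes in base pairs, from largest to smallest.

Combined cut positions (sorted): 2477, 2703, 3054, 3565, 3731, 5051.
Linear molecule, 6 cuts → 7 fragments:
  2477 − 0 = 2477 bp
  2703 − 2477 = 226 bp
  3054 − 2703 = 351 bp
  3565 − 3054 = 511 bp
  3731 − 3565 = 166 bp
  5051 − 3731 = 1320 bp
  5846 − 5051 = 795 bp
Sorted largest to smallest: 2477, 1320, 795, 511, 351, 226, 166 bp.

2477, 1320, 795, 511, 351, 226, 166 bp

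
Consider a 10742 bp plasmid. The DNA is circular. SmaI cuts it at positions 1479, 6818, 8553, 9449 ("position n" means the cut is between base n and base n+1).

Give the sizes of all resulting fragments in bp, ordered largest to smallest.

Circular molecule, 4 cuts → 4 fragments:
  6818 − 1479 = 5339 bp
  8553 − 6818 = 1735 bp
  9449 − 8553 = 896 bp
  wrap: 10742 − 9449 + 1479 = 2772 bp
Sorted largest to smallest: 5339, 2772, 1735, 896 bp.

5339, 2772, 1735, 896 bp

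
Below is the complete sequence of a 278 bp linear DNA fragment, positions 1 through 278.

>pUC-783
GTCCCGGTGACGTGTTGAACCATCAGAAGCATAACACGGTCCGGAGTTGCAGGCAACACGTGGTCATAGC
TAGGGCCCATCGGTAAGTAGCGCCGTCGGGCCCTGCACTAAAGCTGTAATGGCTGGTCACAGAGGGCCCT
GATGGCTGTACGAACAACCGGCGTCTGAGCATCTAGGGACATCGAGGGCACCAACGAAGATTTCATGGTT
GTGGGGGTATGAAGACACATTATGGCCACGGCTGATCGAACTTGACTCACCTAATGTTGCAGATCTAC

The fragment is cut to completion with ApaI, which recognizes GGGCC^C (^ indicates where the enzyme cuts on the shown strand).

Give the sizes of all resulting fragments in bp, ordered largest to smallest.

ApaI sites (GGGCCC) start at positions 73, 98, 134.
ApaI cuts after base 5 of each site (before the last base), so after positions 77, 102, 138.
Linear molecule, 3 cuts → 4 fragments:
  1–77 → 77 bp
  78–102 → 25 bp
  103–138 → 36 bp
  139–278 → 140 bp
Sorted largest to smallest: 140, 77, 36, 25 bp.

140, 77, 36, 25 bp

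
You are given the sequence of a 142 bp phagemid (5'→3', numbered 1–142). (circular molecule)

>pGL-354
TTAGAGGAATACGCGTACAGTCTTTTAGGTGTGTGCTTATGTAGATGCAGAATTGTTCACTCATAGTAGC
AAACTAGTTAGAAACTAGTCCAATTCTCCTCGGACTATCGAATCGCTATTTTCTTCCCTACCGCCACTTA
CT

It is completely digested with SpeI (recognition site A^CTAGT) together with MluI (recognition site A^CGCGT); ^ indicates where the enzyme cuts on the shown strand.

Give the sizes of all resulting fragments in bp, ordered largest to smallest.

69, 62, 11 bp

SpeI sites (ACTAGT) start at positions 73, 84.
SpeI cuts after the first base of each site, so after positions 73, 84.
The MluI site (ACGCGT) starts at position 11.
MluI cuts after the first base of each site, so after position 11.
Combined cut positions: 11, 73, 84.
Circular molecule, 3 cuts → 3 fragments:
  12–73 → 62 bp
  74–84 → 11 bp
  85–142 then 1–11 → 58 + 11 = 69 bp
Sorted largest to smallest: 69, 62, 11 bp.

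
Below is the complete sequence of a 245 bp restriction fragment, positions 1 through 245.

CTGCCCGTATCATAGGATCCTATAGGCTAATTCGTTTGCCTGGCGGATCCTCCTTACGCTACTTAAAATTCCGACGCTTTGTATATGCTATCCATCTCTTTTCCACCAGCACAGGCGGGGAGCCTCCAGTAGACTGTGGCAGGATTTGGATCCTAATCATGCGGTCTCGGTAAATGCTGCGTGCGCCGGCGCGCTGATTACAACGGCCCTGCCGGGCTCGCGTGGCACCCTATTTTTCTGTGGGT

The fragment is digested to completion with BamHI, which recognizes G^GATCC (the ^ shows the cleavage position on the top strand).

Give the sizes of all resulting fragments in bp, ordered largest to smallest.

103, 97, 30, 15 bp

BamHI sites (GGATCC) start at positions 15, 45, 148.
BamHI cuts after the first base of each site, so after positions 15, 45, 148.
Linear molecule, 3 cuts → 4 fragments:
  1–15 → 15 bp
  16–45 → 30 bp
  46–148 → 103 bp
  149–245 → 97 bp
Sorted largest to smallest: 103, 97, 30, 15 bp.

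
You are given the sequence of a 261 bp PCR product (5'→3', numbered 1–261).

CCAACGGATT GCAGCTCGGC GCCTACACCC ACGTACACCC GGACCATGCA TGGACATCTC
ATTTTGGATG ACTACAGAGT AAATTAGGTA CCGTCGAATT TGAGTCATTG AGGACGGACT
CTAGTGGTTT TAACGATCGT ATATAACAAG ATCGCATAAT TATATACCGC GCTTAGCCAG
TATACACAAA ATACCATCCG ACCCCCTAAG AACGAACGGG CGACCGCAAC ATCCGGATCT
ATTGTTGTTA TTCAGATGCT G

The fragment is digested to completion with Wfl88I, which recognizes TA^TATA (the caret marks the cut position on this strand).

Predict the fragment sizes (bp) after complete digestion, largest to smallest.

Wfl88I sites (TATATA) start at positions 140, 161.
Wfl88I cuts after base 2 of each site, so after positions 141, 162.
Linear molecule, 2 cuts → 3 fragments:
  1–141 → 141 bp
  142–162 → 21 bp
  163–261 → 99 bp
Sorted largest to smallest: 141, 99, 21 bp.

141, 99, 21 bp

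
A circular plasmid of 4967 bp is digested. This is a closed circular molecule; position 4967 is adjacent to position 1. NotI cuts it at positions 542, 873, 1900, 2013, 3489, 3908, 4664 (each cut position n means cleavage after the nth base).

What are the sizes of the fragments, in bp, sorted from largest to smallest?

1476, 1027, 845, 756, 419, 331, 113 bp

Circular molecule, 7 cuts → 7 fragments:
  873 − 542 = 331 bp
  1900 − 873 = 1027 bp
  2013 − 1900 = 113 bp
  3489 − 2013 = 1476 bp
  3908 − 3489 = 419 bp
  4664 − 3908 = 756 bp
  wrap: 4967 − 4664 + 542 = 845 bp
Sorted largest to smallest: 1476, 1027, 845, 756, 419, 331, 113 bp.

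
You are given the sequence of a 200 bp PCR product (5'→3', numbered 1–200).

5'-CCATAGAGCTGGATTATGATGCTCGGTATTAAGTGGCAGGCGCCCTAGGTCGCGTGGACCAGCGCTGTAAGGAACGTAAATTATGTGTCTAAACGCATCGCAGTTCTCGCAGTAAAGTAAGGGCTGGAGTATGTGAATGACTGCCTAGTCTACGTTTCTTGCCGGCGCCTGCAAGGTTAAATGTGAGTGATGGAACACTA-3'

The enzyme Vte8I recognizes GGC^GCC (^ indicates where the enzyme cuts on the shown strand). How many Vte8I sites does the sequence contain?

2

GGCGCC occurs starting at positions 39, 164.
Vte8I cuts at 2 sites.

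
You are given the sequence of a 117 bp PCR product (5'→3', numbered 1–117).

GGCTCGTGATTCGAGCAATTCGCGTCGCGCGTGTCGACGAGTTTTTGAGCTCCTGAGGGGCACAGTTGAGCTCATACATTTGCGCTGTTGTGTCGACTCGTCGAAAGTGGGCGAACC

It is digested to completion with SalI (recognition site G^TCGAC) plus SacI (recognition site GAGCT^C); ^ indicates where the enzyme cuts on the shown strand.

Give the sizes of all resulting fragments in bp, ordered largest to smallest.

33, 25, 21, 20, 18 bp

SalI sites (GTCGAC) start at positions 33, 92.
SalI cuts after the first base of each site, so after positions 33, 92.
SacI sites (GAGCTC) start at positions 47, 68.
SacI cuts after base 5 of each site (before the last base), so after positions 51, 72.
Combined cut positions: 33, 51, 72, 92.
Linear molecule, 4 cuts → 5 fragments:
  1–33 → 33 bp
  34–51 → 18 bp
  52–72 → 21 bp
  73–92 → 20 bp
  93–117 → 25 bp
Sorted largest to smallest: 33, 25, 21, 20, 18 bp.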